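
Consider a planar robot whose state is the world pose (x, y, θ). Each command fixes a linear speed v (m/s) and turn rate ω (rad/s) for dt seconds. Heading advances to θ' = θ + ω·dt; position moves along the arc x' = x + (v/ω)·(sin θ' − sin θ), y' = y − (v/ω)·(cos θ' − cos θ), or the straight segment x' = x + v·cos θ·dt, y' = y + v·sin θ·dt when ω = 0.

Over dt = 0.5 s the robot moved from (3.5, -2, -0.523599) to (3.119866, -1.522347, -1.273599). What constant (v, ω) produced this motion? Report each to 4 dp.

Δθ = -1.273599 − -0.523599 = -0.750000
ω = Δθ/dt = -0.750000/0.5 = -1.5000
R = −Δy/(cos θ' − cos θ) = 0.8333
v = R·ω = 0.8333·-1.5000 = -1.2500

v = -1.2500, ω = -1.5000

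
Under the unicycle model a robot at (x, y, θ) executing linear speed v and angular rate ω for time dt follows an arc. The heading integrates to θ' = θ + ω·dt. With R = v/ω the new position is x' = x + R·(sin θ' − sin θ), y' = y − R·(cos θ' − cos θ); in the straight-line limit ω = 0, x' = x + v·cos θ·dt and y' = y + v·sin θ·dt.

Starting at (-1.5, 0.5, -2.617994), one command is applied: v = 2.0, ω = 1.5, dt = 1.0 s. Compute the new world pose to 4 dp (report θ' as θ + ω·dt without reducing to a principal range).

(-2.0323, -1.2380, -1.1180)

θ' = -2.6180 + 1.5·1.0 = -1.1180
R = v/ω = 2.0/1.5 = 1.3333
x' = -1.5 + 1.3333·(sin -1.1180 − sin -2.6180) = -2.0323
y' = 0.5 − 1.3333·(cos -1.1180 − cos -2.6180) = -1.2380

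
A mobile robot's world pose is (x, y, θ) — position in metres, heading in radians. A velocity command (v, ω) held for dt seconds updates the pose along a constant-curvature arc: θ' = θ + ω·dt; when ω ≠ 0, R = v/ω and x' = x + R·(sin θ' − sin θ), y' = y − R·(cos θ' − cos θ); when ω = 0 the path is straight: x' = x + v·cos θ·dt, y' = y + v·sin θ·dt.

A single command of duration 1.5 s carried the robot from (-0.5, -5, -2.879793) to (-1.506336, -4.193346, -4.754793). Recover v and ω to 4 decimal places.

Δθ = -4.754793 − -2.879793 = -1.875000
ω = Δθ/dt = -1.875000/1.5 = -1.2500
R = Δx/(sin θ' − sin θ) = -0.8000
v = R·ω = -0.8000·-1.2500 = 1.0000

v = 1.0000, ω = -1.2500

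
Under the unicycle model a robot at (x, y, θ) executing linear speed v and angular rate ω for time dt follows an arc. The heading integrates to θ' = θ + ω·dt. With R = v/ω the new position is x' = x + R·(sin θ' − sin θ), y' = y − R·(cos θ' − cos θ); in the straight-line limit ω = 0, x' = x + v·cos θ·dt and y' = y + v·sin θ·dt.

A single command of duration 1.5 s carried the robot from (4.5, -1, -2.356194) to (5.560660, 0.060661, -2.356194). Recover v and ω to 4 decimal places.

Δθ = -2.356194 − -2.356194 = 0.000000
ω = Δθ/dt = 0.000000/1.5 = 0.0000
ω = 0 → v = (Δx·cos θ + Δy·sin θ)/dt = -1.0000

v = -1.0000, ω = 0.0000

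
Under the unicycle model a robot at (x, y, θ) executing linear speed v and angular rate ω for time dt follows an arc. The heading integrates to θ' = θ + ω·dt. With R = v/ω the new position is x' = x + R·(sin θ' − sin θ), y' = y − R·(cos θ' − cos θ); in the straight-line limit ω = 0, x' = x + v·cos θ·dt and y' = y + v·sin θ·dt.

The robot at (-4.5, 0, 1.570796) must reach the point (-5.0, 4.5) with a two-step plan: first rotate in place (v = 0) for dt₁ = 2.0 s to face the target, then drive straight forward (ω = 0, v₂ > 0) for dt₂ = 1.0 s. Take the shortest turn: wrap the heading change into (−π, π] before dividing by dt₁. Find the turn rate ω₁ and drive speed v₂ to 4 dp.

ω₁ = 0.0553, v₂ = 4.5277

heading to target = atan2(4.5−0, -5−-4.5) = 1.6815
Δθ = wrap(1.6815 − 1.5708) = 0.1107; ω₁ = Δθ/dt₁ = 0.0553
distance = √((-5−-4.5)² + (4.5−0)²) = 4.5277; v₂ = distance/dt₂ = 4.5277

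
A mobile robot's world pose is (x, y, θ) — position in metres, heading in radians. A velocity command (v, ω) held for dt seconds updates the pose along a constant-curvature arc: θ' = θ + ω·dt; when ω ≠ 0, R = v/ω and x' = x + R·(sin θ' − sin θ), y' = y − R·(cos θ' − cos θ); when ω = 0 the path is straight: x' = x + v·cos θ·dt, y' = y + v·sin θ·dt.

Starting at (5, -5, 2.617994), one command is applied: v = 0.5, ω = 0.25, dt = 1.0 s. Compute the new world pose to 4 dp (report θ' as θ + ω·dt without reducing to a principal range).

(4.5404, -4.8064, 2.8680)

θ' = 2.6180 + 0.25·1.0 = 2.8680
R = v/ω = 0.5/0.25 = 2.0000
x' = 5 + 2.0000·(sin 2.8680 − sin 2.6180) = 4.5404
y' = -5 − 2.0000·(cos 2.8680 − cos 2.6180) = -4.8064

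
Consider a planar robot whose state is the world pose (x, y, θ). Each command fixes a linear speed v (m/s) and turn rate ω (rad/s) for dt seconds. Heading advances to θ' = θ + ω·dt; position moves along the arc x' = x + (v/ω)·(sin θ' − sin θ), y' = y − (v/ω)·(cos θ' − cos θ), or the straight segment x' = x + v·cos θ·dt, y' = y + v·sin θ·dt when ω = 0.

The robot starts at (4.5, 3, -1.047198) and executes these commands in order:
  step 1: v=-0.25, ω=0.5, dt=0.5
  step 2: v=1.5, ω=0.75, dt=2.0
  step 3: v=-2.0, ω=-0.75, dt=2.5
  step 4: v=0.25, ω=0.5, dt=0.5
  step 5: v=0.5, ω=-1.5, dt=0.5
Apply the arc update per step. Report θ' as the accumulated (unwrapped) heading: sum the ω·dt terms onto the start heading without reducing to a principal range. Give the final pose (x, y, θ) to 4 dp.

(3.0953, 3.6274, -1.6722)

step 1: θ'=-0.7972 (R=-0.5000) → pose (4.4247, 3.0994, -0.7972)
step 2: θ'=0.7028 (R=2.0000) → pose (7.1482, 2.9707, 0.7028)
step 3: θ'=-1.1722 (R=2.6667) → pose (2.9670, 3.9705, -1.1722)
step 4: θ'=-0.9222 (R=0.5000) → pose (3.0293, 3.8625, -0.9222)
step 5: θ'=-1.6722 (R=-0.3333) → pose (3.0953, 3.6274, -1.6722)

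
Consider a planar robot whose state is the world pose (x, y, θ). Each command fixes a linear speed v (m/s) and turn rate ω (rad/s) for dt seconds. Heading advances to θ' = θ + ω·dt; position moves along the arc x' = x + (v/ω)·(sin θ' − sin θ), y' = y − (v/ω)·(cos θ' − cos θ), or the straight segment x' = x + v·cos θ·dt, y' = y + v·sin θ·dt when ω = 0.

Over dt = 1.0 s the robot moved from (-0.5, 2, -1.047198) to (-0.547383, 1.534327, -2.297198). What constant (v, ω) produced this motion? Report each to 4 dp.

Δθ = -2.297198 − -1.047198 = -1.250000
ω = Δθ/dt = -1.250000/1.0 = -1.2500
R = −Δy/(cos θ' − cos θ) = -0.4000
v = R·ω = -0.4000·-1.2500 = 0.5000

v = 0.5000, ω = -1.2500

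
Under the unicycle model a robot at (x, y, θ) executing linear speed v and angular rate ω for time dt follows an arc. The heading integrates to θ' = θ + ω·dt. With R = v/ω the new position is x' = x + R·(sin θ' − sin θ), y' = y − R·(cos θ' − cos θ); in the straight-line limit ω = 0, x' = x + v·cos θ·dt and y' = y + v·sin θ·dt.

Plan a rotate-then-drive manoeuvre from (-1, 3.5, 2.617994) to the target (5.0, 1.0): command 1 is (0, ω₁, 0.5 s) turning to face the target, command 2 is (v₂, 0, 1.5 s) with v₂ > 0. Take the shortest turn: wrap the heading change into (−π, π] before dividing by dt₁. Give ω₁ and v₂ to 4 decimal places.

heading to target = atan2(1−3.5, 5−-1) = -0.3948
Δθ = wrap(-0.3948 − 2.6180) = -3.0128; ω₁ = Δθ/dt₁ = -6.0256
distance = √((5−-1)² + (1−3.5)²) = 6.5000; v₂ = distance/dt₂ = 4.3333

ω₁ = -6.0256, v₂ = 4.3333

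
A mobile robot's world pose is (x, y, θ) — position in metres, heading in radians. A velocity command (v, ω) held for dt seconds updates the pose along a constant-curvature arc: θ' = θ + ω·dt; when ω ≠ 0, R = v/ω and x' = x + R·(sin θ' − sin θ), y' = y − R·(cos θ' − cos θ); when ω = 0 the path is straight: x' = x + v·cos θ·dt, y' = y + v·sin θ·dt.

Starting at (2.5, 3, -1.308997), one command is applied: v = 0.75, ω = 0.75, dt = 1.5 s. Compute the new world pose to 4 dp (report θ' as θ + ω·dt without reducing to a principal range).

θ' = -1.3090 + 0.75·1.5 = -0.1840
R = v/ω = 0.75/0.75 = 1.0000
x' = 2.5 + 1.0000·(sin -0.1840 − sin -1.3090) = 3.2830
y' = 3 − 1.0000·(cos -0.1840 − cos -1.3090) = 2.2757

(3.2830, 2.2757, -0.1840)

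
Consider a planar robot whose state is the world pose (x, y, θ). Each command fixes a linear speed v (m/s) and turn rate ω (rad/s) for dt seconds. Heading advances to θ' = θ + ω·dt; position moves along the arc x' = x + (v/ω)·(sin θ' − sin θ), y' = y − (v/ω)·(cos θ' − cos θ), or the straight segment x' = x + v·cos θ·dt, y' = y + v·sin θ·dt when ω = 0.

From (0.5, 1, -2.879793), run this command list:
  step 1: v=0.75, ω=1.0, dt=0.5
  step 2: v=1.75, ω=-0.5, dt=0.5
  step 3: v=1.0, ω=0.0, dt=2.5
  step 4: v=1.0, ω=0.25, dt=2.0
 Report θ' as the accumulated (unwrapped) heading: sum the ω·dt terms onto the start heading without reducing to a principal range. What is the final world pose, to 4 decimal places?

step 1: θ'=-2.3798 (R=0.7500) → pose (0.1764, 0.8183, -2.3798)
step 2: θ'=-2.6298 (R=-3.5000) → pose (-0.5252, 0.2993, -2.6298)
step 3: θ'=-2.6298 (straight) → pose (-2.7049, -0.9251, -2.6298)
step 4: θ'=-2.1298 (R=4.0000) → pose (-4.1370, -2.2912, -2.1298)

(-4.1370, -2.2912, -2.1298)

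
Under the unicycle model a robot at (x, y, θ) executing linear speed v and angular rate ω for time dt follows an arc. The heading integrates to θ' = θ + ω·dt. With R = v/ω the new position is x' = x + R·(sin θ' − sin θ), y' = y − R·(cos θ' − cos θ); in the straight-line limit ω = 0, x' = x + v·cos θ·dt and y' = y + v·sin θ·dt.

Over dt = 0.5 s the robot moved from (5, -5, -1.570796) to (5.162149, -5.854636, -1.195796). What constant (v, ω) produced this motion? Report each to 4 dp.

Δθ = -1.195796 − -1.570796 = 0.375000
ω = Δθ/dt = 0.375000/0.5 = 0.7500
R = −Δy/(cos θ' − cos θ) = 2.3333
v = R·ω = 2.3333·0.7500 = 1.7500

v = 1.7500, ω = 0.7500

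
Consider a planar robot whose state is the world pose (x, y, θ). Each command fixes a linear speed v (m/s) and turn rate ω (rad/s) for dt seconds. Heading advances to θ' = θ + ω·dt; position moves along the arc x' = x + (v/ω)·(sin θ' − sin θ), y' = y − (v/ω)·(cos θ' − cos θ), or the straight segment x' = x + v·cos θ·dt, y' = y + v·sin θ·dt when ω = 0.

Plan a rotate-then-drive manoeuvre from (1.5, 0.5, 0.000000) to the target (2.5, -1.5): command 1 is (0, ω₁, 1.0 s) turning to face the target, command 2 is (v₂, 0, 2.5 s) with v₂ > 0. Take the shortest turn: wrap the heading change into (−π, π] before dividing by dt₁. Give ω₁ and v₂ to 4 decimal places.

heading to target = atan2(-1.5−0.5, 2.5−1.5) = -1.1071
Δθ = wrap(-1.1071 − 0.0000) = -1.1071; ω₁ = Δθ/dt₁ = -1.1071
distance = √((2.5−1.5)² + (-1.5−0.5)²) = 2.2361; v₂ = distance/dt₂ = 0.8944

ω₁ = -1.1071, v₂ = 0.8944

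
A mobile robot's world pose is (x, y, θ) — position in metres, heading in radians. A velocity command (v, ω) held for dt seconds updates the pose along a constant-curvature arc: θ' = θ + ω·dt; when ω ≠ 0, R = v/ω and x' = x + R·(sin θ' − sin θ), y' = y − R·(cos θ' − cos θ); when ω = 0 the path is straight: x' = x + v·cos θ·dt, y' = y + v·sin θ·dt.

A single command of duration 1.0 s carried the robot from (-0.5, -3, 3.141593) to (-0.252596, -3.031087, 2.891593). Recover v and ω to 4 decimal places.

Δθ = 2.891593 − 3.141593 = -0.250000
ω = Δθ/dt = -0.250000/1.0 = -0.2500
R = Δx/(sin θ' − sin θ) = 1.0000
v = R·ω = 1.0000·-0.2500 = -0.2500

v = -0.2500, ω = -0.2500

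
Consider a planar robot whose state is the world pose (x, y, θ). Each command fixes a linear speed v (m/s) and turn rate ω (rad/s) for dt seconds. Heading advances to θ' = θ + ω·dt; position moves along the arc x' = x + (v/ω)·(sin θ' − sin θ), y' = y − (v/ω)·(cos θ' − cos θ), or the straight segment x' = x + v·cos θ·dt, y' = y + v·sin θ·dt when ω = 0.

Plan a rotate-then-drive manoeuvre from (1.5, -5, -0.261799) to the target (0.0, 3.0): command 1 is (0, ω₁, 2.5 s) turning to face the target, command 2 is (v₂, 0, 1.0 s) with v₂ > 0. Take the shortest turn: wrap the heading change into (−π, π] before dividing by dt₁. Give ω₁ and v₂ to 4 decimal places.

ω₁ = 0.8072, v₂ = 8.1394

heading to target = atan2(3−-5, 0−1.5) = 1.7561
Δθ = wrap(1.7561 − -0.2618) = 2.0179; ω₁ = Δθ/dt₁ = 0.8072
distance = √((0−1.5)² + (3−-5)²) = 8.1394; v₂ = distance/dt₂ = 8.1394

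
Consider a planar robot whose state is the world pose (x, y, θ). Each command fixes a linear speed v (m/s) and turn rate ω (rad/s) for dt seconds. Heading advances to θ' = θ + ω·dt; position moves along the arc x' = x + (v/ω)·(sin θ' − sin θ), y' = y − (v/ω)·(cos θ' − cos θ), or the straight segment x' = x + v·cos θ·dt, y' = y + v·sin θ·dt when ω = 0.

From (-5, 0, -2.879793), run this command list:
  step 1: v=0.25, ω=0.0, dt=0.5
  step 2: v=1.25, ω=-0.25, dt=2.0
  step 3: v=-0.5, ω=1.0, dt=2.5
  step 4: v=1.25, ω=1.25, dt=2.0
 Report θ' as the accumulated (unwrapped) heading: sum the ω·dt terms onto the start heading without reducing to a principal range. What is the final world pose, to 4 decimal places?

step 1: θ'=-2.8798 (straight) → pose (-5.1207, -0.0324, -2.8798)
step 2: θ'=-3.3798 (R=-5.0000) → pose (-7.5946, -0.0615, -3.3798)
step 3: θ'=-0.8798 (R=-0.5000) → pose (-7.0913, 0.7430, -0.8798)
step 4: θ'=1.6202 (R=1.0000) → pose (-5.3219, 1.4297, 1.6202)

(-5.3219, 1.4297, 1.6202)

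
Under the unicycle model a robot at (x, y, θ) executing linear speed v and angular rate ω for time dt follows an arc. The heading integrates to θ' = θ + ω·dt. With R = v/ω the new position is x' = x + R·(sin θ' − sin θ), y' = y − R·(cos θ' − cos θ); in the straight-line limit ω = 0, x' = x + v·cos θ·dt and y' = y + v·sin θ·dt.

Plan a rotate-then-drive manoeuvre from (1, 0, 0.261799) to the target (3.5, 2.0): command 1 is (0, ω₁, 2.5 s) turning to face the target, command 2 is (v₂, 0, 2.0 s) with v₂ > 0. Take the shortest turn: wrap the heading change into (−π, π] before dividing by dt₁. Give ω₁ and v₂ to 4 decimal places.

ω₁ = 0.1652, v₂ = 1.6008

heading to target = atan2(2−0, 3.5−1) = 0.6747
Δθ = wrap(0.6747 − 0.2618) = 0.4129; ω₁ = Δθ/dt₁ = 0.1652
distance = √((3.5−1)² + (2−0)²) = 3.2016; v₂ = distance/dt₂ = 1.6008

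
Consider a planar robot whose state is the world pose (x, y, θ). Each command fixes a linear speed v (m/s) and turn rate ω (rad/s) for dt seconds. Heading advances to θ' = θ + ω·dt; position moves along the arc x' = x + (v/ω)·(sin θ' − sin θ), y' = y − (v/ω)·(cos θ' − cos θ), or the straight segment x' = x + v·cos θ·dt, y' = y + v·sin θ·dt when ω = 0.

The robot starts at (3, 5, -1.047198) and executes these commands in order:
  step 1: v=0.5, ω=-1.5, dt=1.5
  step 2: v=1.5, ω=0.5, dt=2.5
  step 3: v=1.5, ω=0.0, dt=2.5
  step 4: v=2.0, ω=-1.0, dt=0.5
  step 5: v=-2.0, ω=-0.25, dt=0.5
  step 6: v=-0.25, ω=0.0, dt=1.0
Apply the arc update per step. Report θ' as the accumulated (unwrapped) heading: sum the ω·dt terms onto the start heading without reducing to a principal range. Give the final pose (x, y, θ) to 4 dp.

(-1.7640, -0.5363, -2.6722)

step 1: θ'=-3.2972 (R=-0.3333) → pose (2.6597, 4.5040, -3.2972)
step 2: θ'=-2.0472 (R=3.0000) → pose (-0.4712, 2.9160, -2.0472)
step 3: θ'=-2.0472 (straight) → pose (-2.1909, -0.4164, -2.0472)
step 4: θ'=-2.5472 (R=-2.0000) → pose (-2.8482, -1.1562, -2.5472)
step 5: θ'=-2.6722 (R=8.0000) → pose (-1.9869, -0.6494, -2.6722)
step 6: θ'=-2.6722 (straight) → pose (-1.7640, -0.5363, -2.6722)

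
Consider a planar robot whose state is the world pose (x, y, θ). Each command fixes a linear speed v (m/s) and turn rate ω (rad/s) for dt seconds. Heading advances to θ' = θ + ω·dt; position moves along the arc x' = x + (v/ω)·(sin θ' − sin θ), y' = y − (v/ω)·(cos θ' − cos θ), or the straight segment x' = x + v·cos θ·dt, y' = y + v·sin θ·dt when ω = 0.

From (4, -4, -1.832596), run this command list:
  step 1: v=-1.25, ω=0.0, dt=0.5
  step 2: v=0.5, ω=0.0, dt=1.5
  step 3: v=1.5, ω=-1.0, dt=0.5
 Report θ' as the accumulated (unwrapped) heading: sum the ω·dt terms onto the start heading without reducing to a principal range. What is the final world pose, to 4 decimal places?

(3.6042, -4.7678, -2.3326)

step 1: θ'=-1.8326 (straight) → pose (4.1618, -3.3963, -1.8326)
step 2: θ'=-1.8326 (straight) → pose (3.9676, -4.1207, -1.8326)
step 3: θ'=-2.3326 (R=-1.5000) → pose (3.6042, -4.7678, -2.3326)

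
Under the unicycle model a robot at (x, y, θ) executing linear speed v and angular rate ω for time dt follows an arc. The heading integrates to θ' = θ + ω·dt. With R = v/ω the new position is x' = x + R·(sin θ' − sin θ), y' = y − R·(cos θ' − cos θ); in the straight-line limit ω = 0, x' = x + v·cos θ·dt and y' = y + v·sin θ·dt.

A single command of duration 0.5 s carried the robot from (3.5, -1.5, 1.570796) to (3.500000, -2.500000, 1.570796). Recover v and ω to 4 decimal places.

v = -2.0000, ω = 0.0000

Δθ = 1.570796 − 1.570796 = 0.000000
ω = Δθ/dt = 0.000000/0.5 = 0.0000
ω = 0 → v = (Δx·cos θ + Δy·sin θ)/dt = -2.0000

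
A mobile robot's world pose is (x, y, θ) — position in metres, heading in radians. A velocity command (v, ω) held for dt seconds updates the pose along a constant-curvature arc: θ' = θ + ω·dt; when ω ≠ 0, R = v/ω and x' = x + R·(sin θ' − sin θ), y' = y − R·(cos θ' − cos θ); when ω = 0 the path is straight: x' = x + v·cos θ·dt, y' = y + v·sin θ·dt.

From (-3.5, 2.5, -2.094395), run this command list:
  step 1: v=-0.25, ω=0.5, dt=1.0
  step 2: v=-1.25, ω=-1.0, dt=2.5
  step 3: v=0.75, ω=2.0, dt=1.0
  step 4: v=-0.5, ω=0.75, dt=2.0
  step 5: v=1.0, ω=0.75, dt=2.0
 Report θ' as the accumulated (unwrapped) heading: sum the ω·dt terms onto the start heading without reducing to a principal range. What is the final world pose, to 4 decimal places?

(-0.2034, 4.5705, 0.9056)

step 1: θ'=-1.5944 (R=-0.5000) → pose (-3.4332, 2.7382, -1.5944)
step 2: θ'=-4.0944 (R=1.2500) → pose (-1.1647, 3.4330, -4.0944)
step 3: θ'=-2.0944 (R=0.3750) → pose (-1.7951, 3.4032, -2.0944)
step 4: θ'=-0.5944 (R=-0.6667) → pose (-1.9991, 4.2888, -0.5944)
step 5: θ'=0.9056 (R=1.3333) → pose (-0.2034, 4.5705, 0.9056)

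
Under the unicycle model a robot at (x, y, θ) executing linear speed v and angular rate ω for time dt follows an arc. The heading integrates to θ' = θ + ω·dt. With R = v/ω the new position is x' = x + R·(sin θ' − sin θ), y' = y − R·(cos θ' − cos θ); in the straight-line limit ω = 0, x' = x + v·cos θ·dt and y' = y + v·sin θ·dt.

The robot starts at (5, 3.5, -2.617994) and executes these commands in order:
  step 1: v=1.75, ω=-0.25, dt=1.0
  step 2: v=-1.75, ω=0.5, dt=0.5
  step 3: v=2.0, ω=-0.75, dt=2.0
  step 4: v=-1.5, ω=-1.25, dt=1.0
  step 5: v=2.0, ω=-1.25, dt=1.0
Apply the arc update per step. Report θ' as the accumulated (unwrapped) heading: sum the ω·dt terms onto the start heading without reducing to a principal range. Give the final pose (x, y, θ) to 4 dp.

step 1: θ'=-2.8680 (R=-7.0000) → pose (3.3914, 2.8225, -2.8680)
step 2: θ'=-2.6180 (R=-3.5000) → pose (4.1957, 3.1613, -2.6180)
step 3: θ'=-4.1180 (R=-2.6667) → pose (0.6531, 3.9773, -4.1180)
step 4: θ'=-5.3680 (R=1.2000) → pose (0.6101, 2.5737, -5.3680)
step 5: θ'=-6.6180 (R=-1.6000) → pose (2.4041, 3.1095, -6.6180)

(2.4041, 3.1095, -6.6180)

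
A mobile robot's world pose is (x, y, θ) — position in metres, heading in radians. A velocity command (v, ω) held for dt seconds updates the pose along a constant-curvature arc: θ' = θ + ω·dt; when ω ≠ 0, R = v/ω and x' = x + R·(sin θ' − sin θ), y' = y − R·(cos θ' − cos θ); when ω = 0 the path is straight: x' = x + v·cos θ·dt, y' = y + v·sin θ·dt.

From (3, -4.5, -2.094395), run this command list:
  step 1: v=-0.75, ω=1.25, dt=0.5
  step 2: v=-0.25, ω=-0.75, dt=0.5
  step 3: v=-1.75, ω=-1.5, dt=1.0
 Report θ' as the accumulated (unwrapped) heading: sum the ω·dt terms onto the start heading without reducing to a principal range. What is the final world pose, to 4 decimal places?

step 1: θ'=-1.4694 (R=-0.6000) → pose (3.0773, -4.1393, -1.4694)
step 2: θ'=-1.8444 (R=0.3333) → pose (3.0880, -4.0155, -1.8444)
step 3: θ'=-3.3444 (R=1.1667) → pose (4.4462, -3.1879, -3.3444)

(4.4462, -3.1879, -3.3444)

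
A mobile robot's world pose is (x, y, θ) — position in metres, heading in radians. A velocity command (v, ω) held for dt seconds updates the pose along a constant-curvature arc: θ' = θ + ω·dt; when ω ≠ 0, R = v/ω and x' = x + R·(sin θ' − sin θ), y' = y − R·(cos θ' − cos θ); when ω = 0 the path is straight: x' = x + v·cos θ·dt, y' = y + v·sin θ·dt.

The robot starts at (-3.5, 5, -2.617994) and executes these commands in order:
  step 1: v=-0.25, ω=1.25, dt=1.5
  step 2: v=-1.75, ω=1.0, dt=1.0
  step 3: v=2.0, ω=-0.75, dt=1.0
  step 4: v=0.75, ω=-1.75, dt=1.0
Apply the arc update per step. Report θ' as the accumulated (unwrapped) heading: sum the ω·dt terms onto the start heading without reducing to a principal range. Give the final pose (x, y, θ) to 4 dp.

step 1: θ'=-0.7430 (R=-0.2000) → pose (-3.4647, 5.3205, -0.7430)
step 2: θ'=0.2570 (R=-1.7500) → pose (-5.0934, 5.7242, 0.2570)
step 3: θ'=-0.4930 (R=-2.6667) → pose (-3.1535, 5.4943, -0.4930)
step 4: θ'=-2.2430 (R=-0.4286) → pose (-3.0210, 4.8499, -2.2430)

(-3.0210, 4.8499, -2.2430)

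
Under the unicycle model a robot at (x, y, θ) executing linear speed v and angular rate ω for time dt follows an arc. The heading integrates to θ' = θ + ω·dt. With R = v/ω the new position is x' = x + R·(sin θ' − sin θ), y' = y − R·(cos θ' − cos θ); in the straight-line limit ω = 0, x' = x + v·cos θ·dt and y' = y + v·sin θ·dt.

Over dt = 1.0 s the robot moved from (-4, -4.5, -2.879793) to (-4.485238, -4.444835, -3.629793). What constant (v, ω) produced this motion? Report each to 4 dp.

Δθ = -3.629793 − -2.879793 = -0.750000
ω = Δθ/dt = -0.750000/1.0 = -0.7500
R = Δx/(sin θ' − sin θ) = -0.6667
v = R·ω = -0.6667·-0.7500 = 0.5000

v = 0.5000, ω = -0.7500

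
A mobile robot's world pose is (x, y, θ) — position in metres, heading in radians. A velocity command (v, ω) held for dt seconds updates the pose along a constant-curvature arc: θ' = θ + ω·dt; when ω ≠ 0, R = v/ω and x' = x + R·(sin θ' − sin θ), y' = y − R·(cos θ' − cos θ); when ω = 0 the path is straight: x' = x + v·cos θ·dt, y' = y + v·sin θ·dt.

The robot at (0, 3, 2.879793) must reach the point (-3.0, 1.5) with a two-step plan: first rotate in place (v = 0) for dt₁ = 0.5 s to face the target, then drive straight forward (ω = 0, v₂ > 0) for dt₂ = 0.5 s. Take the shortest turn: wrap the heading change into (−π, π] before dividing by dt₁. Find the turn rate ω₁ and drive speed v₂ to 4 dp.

ω₁ = 1.4509, v₂ = 6.7082

heading to target = atan2(1.5−3, -3−0) = -2.6779
Δθ = wrap(-2.6779 − 2.8798) = 0.7254; ω₁ = Δθ/dt₁ = 1.4509
distance = √((-3−0)² + (1.5−3)²) = 3.3541; v₂ = distance/dt₂ = 6.7082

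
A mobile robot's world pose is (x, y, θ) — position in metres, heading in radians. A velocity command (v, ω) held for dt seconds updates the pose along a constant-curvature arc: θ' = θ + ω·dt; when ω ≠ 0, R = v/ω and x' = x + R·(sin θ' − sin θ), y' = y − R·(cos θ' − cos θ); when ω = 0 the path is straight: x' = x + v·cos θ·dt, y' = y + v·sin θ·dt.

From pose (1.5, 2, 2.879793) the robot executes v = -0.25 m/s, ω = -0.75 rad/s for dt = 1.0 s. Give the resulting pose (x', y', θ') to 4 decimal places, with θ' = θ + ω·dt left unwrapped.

θ' = 2.8798 + -0.75·1.0 = 2.1298
R = v/ω = -0.25/-0.75 = 0.3333
x' = 1.5 + 0.3333·(sin 2.1298 − sin 2.8798) = 1.6963
y' = 2 − 0.3333·(cos 2.1298 − cos 2.8798) = 1.8548

(1.6963, 1.8548, 2.1298)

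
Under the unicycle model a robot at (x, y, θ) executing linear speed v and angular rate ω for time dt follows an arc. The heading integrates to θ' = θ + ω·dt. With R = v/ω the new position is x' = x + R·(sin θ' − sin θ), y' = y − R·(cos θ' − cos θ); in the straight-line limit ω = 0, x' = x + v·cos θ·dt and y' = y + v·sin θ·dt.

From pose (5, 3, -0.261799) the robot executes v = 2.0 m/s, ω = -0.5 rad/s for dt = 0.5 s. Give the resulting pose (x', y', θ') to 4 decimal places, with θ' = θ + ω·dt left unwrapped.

θ' = -0.2618 + -0.5·0.5 = -0.5118
R = v/ω = 2.0/-0.5 = -4.0000
x' = 5 + -4.0000·(sin -0.5118 − sin -0.2618) = 5.9237
y' = 3 − -4.0000·(cos -0.5118 − cos -0.2618) = 2.6238

(5.9237, 2.6238, -0.5118)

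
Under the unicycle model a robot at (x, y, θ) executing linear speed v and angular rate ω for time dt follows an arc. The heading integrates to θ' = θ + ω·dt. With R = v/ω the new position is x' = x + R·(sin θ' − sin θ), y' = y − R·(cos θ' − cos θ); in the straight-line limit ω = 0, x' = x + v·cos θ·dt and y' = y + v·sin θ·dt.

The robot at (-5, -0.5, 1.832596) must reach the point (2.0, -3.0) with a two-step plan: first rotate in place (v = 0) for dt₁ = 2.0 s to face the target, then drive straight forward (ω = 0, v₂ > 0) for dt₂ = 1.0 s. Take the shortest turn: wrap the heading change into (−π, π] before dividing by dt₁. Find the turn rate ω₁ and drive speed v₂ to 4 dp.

heading to target = atan2(-3−-0.5, 2−-5) = -0.3430
Δθ = wrap(-0.3430 − 1.8326) = -2.1756; ω₁ = Δθ/dt₁ = -1.0878
distance = √((2−-5)² + (-3−-0.5)²) = 7.4330; v₂ = distance/dt₂ = 7.4330

ω₁ = -1.0878, v₂ = 7.4330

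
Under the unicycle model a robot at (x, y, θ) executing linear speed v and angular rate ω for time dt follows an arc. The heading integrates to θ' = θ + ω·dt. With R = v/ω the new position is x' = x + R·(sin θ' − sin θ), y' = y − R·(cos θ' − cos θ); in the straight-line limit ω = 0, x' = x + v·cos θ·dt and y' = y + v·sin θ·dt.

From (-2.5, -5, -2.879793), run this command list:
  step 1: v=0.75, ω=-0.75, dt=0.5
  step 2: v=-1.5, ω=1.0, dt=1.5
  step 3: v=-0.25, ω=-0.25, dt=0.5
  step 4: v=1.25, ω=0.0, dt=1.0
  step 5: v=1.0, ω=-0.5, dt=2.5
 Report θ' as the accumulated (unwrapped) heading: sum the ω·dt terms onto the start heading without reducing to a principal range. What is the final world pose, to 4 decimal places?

step 1: θ'=-3.2548 (R=-1.0000) → pose (-2.8718, -5.0277, -3.2548)
step 2: θ'=-1.7548 (R=-1.5000) → pose (-1.2277, -3.8117, -1.7548)
step 3: θ'=-1.8798 (R=1.0000) → pose (-1.1972, -3.6906, -1.8798)
step 4: θ'=-1.8798 (straight) → pose (-1.5773, -4.8814, -1.8798)
step 5: θ'=-3.1298 (R=-2.0000) → pose (-3.4590, -6.2730, -3.1298)

(-3.4590, -6.2730, -3.1298)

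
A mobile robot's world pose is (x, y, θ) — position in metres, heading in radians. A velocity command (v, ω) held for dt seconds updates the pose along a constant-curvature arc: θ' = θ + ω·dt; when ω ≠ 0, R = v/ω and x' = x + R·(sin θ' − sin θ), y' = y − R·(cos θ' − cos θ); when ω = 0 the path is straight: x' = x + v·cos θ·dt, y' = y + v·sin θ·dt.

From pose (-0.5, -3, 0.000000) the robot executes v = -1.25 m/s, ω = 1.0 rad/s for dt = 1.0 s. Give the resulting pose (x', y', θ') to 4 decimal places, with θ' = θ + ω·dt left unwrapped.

θ' = 0.0000 + 1.0·1.0 = 1.0000
R = v/ω = -1.25/1.0 = -1.2500
x' = -0.5 + -1.2500·(sin 1.0000 − sin 0.0000) = -1.5518
y' = -3 − -1.2500·(cos 1.0000 − cos 0.0000) = -3.5746

(-1.5518, -3.5746, 1.0000)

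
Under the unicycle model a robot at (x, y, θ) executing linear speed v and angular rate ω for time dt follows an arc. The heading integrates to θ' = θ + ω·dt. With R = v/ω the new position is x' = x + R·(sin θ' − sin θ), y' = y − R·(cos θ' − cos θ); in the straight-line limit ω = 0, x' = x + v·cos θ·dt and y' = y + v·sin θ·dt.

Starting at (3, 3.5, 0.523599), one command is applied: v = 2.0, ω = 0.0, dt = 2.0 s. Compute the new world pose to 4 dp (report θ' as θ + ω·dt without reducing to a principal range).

(6.4641, 5.5000, 0.5236)

θ' = 0.5236 + 0.0·2.0 = 0.5236
ω = 0 → straight: x' = 3 + 2.0·cos(0.5236)·2.0 = 6.4641
y' = 3.5 + 2.0·sin(0.5236)·2.0 = 5.5000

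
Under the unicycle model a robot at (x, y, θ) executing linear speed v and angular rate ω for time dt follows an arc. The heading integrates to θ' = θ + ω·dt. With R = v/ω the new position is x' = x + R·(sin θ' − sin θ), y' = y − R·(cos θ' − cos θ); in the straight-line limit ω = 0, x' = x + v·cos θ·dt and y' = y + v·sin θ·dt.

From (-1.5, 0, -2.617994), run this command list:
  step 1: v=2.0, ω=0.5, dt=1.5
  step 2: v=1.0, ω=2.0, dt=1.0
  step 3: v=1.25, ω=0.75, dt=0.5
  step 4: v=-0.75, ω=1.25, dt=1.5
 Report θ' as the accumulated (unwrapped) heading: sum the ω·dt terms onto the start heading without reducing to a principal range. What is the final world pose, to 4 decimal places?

(-2.3127, -3.6992, 2.3820)

step 1: θ'=-1.8680 (R=4.0000) → pose (-3.3246, -2.2927, -1.8680)
step 2: θ'=0.1320 (R=0.5000) → pose (-2.7808, -2.9348, 0.1320)
step 3: θ'=0.5070 (R=1.6667) → pose (-2.1909, -2.7396, 0.5070)
step 4: θ'=2.3820 (R=-0.6000) → pose (-2.3127, -3.6992, 2.3820)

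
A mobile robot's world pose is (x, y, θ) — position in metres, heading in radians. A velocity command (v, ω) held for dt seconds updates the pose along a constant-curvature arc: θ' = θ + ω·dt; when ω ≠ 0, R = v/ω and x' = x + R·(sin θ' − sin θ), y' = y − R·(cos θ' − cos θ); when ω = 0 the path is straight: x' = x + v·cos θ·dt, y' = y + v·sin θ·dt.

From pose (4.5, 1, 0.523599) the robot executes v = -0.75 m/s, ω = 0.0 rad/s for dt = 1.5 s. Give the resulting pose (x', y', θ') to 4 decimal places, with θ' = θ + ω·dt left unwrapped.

θ' = 0.5236 + 0.0·1.5 = 0.5236
ω = 0 → straight: x' = 4.5 + -0.75·cos(0.5236)·1.5 = 3.5257
y' = 1 + -0.75·sin(0.5236)·1.5 = 0.4375

(3.5257, 0.4375, 0.5236)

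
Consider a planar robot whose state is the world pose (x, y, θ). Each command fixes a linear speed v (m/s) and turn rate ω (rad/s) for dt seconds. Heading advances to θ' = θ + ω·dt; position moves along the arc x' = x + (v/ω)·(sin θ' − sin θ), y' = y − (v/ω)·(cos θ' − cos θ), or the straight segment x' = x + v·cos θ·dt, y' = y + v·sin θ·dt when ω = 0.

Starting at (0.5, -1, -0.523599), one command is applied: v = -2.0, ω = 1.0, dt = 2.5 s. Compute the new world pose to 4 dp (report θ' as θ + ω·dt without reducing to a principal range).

(-2.3377, -3.5212, 1.9764)

θ' = -0.5236 + 1.0·2.5 = 1.9764
R = v/ω = -2.0/1.0 = -2.0000
x' = 0.5 + -2.0000·(sin 1.9764 − sin -0.5236) = -2.3377
y' = -1 − -2.0000·(cos 1.9764 − cos -0.5236) = -3.5212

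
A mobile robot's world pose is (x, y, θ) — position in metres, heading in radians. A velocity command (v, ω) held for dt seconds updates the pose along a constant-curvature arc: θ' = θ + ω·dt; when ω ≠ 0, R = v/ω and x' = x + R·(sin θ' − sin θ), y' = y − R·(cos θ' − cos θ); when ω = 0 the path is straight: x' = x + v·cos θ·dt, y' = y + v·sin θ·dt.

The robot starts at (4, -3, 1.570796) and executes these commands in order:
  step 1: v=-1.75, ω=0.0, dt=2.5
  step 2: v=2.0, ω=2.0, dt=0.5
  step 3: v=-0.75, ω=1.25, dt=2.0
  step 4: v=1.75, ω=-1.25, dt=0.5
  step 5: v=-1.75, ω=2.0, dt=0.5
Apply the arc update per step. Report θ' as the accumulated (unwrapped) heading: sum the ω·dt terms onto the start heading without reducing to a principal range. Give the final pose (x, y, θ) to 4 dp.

step 1: θ'=1.5708 (straight) → pose (4.0000, -7.3750, 1.5708)
step 2: θ'=2.5708 (R=1.0000) → pose (3.5403, -6.5335, 2.5708)
step 3: θ'=5.0708 (R=-0.6000) → pose (4.4264, -5.8182, 5.0708)
step 4: θ'=4.4458 (R=-1.4000) → pose (4.4659, -6.6781, 4.4458)
step 5: θ'=5.4458 (R=-0.8750) → pose (4.2718, -5.8619, 5.4458)

(4.2718, -5.8619, 5.4458)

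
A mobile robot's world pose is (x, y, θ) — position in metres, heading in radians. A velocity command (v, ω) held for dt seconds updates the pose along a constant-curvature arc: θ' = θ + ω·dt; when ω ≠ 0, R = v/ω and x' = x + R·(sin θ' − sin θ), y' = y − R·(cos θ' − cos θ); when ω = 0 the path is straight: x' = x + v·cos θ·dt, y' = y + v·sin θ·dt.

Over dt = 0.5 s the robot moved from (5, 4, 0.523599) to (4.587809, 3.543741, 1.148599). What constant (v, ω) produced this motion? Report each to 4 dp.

v = -1.2500, ω = 1.2500

Δθ = 1.148599 − 0.523599 = 0.625000
ω = Δθ/dt = 0.625000/0.5 = 1.2500
R = −Δy/(cos θ' − cos θ) = -1.0000
v = R·ω = -1.0000·1.2500 = -1.2500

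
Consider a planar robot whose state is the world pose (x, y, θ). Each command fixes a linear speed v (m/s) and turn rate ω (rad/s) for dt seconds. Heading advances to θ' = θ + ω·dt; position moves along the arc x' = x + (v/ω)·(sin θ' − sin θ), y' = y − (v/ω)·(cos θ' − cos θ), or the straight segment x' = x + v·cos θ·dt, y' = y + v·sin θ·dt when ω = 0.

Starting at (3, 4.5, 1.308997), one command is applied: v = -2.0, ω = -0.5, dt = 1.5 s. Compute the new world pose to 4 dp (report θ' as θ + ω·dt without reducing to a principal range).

θ' = 1.3090 + -0.5·1.5 = 0.5590
R = v/ω = -2.0/-0.5 = 4.0000
x' = 3 + 4.0000·(sin 0.5590 − sin 1.3090) = 1.2576
y' = 4.5 − 4.0000·(cos 0.5590 − cos 1.3090) = 2.1441

(1.2576, 2.1441, 0.5590)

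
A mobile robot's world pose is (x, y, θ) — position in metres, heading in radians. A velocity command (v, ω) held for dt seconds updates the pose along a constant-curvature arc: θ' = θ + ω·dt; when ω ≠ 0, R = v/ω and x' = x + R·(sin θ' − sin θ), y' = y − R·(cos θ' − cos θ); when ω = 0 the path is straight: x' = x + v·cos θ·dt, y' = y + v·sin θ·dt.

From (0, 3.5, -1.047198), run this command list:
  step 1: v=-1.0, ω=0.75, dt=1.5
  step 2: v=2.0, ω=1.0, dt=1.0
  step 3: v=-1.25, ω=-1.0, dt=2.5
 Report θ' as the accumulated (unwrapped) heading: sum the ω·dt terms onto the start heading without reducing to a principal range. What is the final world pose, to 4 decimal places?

step 1: θ'=0.0778 (R=-1.3333) → pose (-1.2583, 4.1626, 0.0778)
step 2: θ'=1.0778 (R=2.0000) → pose (0.3481, 5.2101, 1.0778)
step 3: θ'=-1.4222 (R=1.2500) → pose (-1.9893, 5.6166, -1.4222)

(-1.9893, 5.6166, -1.4222)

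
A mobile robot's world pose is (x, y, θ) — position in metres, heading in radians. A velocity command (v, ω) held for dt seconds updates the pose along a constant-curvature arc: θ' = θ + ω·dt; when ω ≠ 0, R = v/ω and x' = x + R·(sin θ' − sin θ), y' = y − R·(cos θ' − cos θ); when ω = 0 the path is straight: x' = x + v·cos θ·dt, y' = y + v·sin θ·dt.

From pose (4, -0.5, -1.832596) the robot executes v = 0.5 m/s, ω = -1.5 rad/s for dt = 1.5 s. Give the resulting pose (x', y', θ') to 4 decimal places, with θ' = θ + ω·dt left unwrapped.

(3.4086, -0.6101, -4.0826)

θ' = -1.8326 + -1.5·1.5 = -4.0826
R = v/ω = 0.5/-1.5 = -0.3333
x' = 4 + -0.3333·(sin -4.0826 − sin -1.8326) = 3.4086
y' = -0.5 − -0.3333·(cos -4.0826 − cos -1.8326) = -0.6101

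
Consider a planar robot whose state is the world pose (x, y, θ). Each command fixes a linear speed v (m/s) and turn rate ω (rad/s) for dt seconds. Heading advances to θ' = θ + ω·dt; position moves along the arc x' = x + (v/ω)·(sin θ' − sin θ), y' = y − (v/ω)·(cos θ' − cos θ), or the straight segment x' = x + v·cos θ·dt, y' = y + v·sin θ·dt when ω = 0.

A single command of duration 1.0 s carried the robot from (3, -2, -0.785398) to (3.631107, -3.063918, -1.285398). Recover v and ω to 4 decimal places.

Δθ = -1.285398 − -0.785398 = -0.500000
ω = Δθ/dt = -0.500000/1.0 = -0.5000
R = −Δy/(cos θ' − cos θ) = -2.5000
v = R·ω = -2.5000·-0.5000 = 1.2500

v = 1.2500, ω = -0.5000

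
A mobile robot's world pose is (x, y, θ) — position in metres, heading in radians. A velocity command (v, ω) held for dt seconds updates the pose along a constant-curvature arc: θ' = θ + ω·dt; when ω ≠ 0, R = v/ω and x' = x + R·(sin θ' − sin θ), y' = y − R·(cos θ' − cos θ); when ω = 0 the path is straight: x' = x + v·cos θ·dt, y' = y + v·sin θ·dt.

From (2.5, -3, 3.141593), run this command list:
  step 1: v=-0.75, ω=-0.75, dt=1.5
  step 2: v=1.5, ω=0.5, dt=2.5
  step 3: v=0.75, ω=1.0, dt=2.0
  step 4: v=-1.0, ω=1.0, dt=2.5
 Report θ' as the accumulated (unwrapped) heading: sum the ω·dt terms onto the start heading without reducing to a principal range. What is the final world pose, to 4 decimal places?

step 1: θ'=2.0166 (R=1.0000) → pose (3.4023, -3.5688, 2.0166)
step 2: θ'=3.2666 (R=3.0000) → pose (0.3214, -1.8858, 3.2666)
step 3: θ'=5.2666 (R=0.7500) → pose (-0.2228, -3.0246, 5.2666)
step 4: θ'=7.7666 (R=-1.0000) → pose (-2.0693, -3.4636, 7.7666)

(-2.0693, -3.4636, 7.7666)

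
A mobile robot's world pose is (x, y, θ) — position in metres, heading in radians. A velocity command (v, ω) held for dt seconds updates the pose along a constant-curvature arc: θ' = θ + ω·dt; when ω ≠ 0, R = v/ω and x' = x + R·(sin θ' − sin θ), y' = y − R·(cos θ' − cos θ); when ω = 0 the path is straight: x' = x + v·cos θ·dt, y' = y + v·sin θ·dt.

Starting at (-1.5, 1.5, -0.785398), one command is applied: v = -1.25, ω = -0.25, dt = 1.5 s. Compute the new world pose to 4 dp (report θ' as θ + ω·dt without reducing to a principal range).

(-2.5493, 3.0407, -1.1604)

θ' = -0.7854 + -0.25·1.5 = -1.1604
R = v/ω = -1.25/-0.25 = 5.0000
x' = -1.5 + 5.0000·(sin -1.1604 − sin -0.7854) = -2.5493
y' = 1.5 − 5.0000·(cos -1.1604 − cos -0.7854) = 3.0407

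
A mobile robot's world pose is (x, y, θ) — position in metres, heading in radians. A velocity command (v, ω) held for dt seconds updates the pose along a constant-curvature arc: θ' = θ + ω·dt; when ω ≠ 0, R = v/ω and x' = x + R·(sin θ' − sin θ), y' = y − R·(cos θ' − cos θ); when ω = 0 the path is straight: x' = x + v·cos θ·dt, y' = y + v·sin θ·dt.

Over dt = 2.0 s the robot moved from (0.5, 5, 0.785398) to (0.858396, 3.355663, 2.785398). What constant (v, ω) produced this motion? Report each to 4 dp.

v = -1.0000, ω = 1.0000

Δθ = 2.785398 − 0.785398 = 2.000000
ω = Δθ/dt = 2.000000/2.0 = 1.0000
R = −Δy/(cos θ' − cos θ) = -1.0000
v = R·ω = -1.0000·1.0000 = -1.0000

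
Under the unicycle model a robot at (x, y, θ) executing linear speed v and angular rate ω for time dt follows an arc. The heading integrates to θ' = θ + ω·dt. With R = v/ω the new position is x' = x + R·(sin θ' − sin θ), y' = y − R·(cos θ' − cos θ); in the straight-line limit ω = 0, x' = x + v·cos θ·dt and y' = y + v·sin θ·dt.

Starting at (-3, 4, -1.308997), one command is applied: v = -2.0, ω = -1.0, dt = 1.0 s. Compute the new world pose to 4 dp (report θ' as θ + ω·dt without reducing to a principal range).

θ' = -1.3090 + -1.0·1.0 = -2.3090
R = v/ω = -2.0/-1.0 = 2.0000
x' = -3 + 2.0000·(sin -2.3090 − sin -1.3090) = -2.5475
y' = 4 − 2.0000·(cos -2.3090 − cos -1.3090) = 5.8636

(-2.5475, 5.8636, -2.3090)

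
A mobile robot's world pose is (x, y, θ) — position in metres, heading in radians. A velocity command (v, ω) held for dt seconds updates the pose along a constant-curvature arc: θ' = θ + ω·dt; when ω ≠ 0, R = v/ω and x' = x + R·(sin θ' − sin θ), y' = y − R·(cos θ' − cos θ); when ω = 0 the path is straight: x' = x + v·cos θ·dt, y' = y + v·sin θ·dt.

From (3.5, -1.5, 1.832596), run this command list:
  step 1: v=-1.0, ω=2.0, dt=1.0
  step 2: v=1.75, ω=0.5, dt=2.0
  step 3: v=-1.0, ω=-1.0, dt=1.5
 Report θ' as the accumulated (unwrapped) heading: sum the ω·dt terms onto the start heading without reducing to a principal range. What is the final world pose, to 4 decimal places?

(3.8604, -3.7710, 3.3326)

step 1: θ'=3.8326 (R=-0.5000) → pose (4.3016, -1.7559, 3.8326)
step 2: θ'=4.8326 (R=3.5000) → pose (3.0575, -4.8727, 4.8326)
step 3: θ'=3.3326 (R=1.0000) → pose (3.8604, -3.7710, 3.3326)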